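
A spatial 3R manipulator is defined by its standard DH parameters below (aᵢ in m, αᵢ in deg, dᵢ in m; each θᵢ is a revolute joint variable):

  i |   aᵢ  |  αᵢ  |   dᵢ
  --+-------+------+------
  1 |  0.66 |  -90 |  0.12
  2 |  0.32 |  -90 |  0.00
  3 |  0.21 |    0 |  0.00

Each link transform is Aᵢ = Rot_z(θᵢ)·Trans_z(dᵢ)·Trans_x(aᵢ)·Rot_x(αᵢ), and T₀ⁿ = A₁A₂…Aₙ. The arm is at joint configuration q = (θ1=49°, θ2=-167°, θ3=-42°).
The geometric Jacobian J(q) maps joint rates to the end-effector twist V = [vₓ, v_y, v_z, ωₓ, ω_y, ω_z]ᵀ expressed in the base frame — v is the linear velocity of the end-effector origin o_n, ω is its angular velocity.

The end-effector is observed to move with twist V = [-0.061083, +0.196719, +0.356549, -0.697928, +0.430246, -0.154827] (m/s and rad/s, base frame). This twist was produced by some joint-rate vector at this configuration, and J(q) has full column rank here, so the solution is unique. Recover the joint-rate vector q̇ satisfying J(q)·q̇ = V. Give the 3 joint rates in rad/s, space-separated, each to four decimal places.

o_n = [0.0226, 0.2402, 0.2271]
J₁: ẑ×o_n = [-0.2402, 0.0226, 0.0000], ω = ẑ
J2: z=[-0.7547, 0.6561, 0.0000] o=[0.4330, 0.4981, 0.1200] → [0.0703, 0.0808, 0.4639, -0.7547, 0.6561, 0.0000]
J3: z=[0.1476, 0.1698, 0.9744] o=[0.2284, 0.2628, 0.1920] → [0.0280, -0.2057, 0.0316, 0.1476, 0.1698, 0.9744]
q̇ = J⁺·V = [0.4220, 0.8090, -0.5920]

0.4220 0.8090 -0.5920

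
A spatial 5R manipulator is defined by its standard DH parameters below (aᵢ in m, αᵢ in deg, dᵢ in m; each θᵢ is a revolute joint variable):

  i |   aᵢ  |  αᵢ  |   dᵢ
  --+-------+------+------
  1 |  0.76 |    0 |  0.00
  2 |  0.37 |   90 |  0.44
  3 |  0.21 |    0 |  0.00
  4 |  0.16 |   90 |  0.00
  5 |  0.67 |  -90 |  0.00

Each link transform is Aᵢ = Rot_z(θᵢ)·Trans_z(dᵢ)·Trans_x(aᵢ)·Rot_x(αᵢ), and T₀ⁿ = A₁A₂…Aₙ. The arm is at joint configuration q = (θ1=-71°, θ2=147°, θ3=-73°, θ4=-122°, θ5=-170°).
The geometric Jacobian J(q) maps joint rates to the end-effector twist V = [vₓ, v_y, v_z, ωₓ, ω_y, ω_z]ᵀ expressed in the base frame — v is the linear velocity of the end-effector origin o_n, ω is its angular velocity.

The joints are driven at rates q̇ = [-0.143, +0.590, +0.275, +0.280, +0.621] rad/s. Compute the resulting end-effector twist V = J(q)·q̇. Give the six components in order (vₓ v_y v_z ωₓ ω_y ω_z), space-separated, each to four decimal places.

-0.8956 0.1677 0.3035 0.5774 0.0217 1.0468

o_n = [0.3557, 0.1966, 0.1098]
J₁: ẑ×o_n = [-0.1966, 0.3557, 0.0000], ω = ẑ
J2: z=[0.0000, 0.0000, 1.0000] o=[0.2474, -0.7186, 0.0000] → [-0.9152, 0.1083, 0.0000, 0.0000, 0.0000, 1.0000]
J3: z=[0.9703, -0.2419, 0.0000] o=[0.3369, -0.3596, 0.4400] → [0.0799, 0.3204, 0.5442, 0.9703, -0.2419, 0.0000]
J4: z=[0.9703, -0.2419, 0.0000] o=[0.3518, -0.3000, 0.2392] → [0.0313, 0.1255, 0.4828, 0.9703, -0.2419, 0.0000]
J5: z=[0.0626, 0.2511, 0.9659] o=[0.3144, -0.4500, 0.2806] → [-0.6674, 0.0506, 0.0301, 0.0626, 0.2511, 0.9659]
V = J·q̇ = [-0.8956, 0.1677, 0.3035, 0.5774, 0.0217, 1.0468]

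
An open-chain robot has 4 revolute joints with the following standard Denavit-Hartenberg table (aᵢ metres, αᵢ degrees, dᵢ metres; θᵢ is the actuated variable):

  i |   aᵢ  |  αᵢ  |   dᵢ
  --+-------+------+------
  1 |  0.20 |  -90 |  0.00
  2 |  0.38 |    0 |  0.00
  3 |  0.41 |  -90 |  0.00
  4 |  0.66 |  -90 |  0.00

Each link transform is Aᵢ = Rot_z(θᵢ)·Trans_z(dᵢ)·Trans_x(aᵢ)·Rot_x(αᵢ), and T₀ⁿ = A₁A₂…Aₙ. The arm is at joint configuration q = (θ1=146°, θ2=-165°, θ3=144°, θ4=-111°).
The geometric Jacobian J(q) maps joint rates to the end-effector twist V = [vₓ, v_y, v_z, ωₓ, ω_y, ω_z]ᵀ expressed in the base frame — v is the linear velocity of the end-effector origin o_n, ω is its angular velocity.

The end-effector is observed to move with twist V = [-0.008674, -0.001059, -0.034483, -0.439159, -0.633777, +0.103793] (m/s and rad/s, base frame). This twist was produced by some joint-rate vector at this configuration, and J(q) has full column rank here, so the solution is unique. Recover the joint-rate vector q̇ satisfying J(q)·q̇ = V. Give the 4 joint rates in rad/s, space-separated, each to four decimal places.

0.1290 0.2300 0.5410 0.0270

o_n = [-0.3403, -0.5137, 0.1605]
J₁: ẑ×o_n = [0.5137, -0.3403, 0.0000], ω = ẑ
J2: z=[-0.5592, -0.8290, 0.0000] o=[-0.1658, 0.1118, 0.0000] → [-0.1331, 0.0898, 0.2051, -0.5592, -0.8290, 0.0000]
J3: z=[-0.5592, -0.8290, 0.0000] o=[0.1385, -0.0934, 0.0984] → [-0.0515, 0.0348, -0.1620, -0.5592, -0.8290, 0.0000]
J4: z=[-0.2971, 0.2004, -0.9336] o=[-0.1788, 0.1206, 0.2453] → [-0.6092, 0.1256, 0.2208, -0.2971, 0.2004, -0.9336]
q̇ = J⁺·V = [0.1290, 0.2300, 0.5410, 0.0270]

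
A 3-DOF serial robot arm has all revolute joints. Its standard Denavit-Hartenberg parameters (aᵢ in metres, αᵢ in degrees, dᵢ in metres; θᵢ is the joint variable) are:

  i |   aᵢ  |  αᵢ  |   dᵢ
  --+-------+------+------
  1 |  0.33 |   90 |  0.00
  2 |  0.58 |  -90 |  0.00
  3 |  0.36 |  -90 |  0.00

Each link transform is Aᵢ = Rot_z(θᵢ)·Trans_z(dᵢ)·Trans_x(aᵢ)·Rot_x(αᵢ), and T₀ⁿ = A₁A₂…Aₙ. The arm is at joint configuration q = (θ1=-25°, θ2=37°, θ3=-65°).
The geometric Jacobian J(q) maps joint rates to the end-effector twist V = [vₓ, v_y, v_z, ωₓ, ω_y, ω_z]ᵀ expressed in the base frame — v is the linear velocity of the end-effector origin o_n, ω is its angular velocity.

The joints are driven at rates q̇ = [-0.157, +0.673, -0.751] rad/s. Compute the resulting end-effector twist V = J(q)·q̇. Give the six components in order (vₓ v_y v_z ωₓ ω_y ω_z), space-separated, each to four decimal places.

o_n = [0.6911, -0.6823, 0.4406]
J₁: ẑ×o_n = [0.6823, 0.6911, -0.0000], ω = ẑ
J2: z=[-0.4226, -0.9063, 0.0000] o=[0.2991, -0.1395, 0.0000] → [-0.3993, 0.1862, 0.5847, -0.4226, -0.9063, 0.0000]
J3: z=[-0.5454, 0.2543, 0.7986] o=[0.7189, -0.3352, 0.3491] → [0.3005, 0.0278, 0.1964, -0.5454, 0.2543, 0.7986]
V = J·q̇ = [-0.6015, -0.0040, 0.2461, 0.1252, -0.8010, -0.7568]

-0.6015 -0.0040 0.2461 0.1252 -0.8010 -0.7568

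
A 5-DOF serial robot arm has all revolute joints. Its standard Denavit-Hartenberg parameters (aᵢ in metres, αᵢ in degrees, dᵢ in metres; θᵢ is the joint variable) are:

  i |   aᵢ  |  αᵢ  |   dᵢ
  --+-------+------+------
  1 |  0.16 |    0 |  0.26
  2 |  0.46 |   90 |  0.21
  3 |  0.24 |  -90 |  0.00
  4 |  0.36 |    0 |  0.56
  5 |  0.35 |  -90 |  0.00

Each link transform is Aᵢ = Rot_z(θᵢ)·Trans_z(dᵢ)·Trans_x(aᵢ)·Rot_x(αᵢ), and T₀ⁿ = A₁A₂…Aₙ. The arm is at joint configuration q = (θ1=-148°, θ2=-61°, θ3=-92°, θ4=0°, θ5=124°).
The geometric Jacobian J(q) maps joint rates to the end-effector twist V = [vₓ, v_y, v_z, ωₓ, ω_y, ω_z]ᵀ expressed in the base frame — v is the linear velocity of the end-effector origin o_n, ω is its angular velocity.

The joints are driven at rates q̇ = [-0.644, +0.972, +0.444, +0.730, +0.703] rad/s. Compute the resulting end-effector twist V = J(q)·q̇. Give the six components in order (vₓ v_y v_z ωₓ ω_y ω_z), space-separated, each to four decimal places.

-0.2999 -0.1336 0.6578 -1.0373 1.0826 0.2780

o_n = [-1.1558, 0.1489, 0.0464]
J₁: ẑ×o_n = [-0.1489, -1.1558, 0.0000], ω = ẑ
J2: z=[0.0000, 0.0000, 1.0000] o=[-0.1357, -0.0848, 0.2600] → [-0.2337, -1.0201, 0.0000, 0.0000, 0.0000, 1.0000]
J3: z=[0.4848, 0.8746, 0.0000] o=[-0.5380, 0.1382, 0.4700] → [-0.3705, 0.2054, 0.5455, 0.4848, 0.8746, 0.0000]
J4: z=[-0.8741, 0.4845, -0.0349] o=[-0.5307, 0.1342, 0.2301] → [-0.0885, -0.1388, 0.2900, -0.8741, 0.4845, -0.0349]
J5: z=[-0.8741, 0.4845, -0.0349] o=[-1.0092, 0.3994, -0.1492] → [0.0860, 0.1761, 0.2900, -0.8741, 0.4845, -0.0349]
V = J·q̇ = [-0.2999, -0.1336, 0.6578, -1.0373, 1.0826, 0.2780]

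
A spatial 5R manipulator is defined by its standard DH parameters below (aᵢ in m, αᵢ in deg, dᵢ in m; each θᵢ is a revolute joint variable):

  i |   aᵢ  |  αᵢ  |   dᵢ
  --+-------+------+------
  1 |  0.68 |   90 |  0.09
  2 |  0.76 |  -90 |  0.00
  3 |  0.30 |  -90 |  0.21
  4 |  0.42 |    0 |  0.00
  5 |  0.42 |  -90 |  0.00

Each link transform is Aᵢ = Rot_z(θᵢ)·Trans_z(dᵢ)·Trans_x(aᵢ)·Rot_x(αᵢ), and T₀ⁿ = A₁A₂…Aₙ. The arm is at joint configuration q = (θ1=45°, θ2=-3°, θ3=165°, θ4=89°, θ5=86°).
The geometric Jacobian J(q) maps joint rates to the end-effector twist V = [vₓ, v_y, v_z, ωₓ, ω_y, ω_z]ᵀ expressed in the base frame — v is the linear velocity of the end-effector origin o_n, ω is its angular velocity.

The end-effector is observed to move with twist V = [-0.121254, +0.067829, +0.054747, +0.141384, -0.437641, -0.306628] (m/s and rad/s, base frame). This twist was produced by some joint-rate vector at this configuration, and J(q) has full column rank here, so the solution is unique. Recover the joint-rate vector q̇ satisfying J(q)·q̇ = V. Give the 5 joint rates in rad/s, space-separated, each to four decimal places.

0.1250 -0.2870 -0.4420 0.0340 0.6870

o_n = [1.1045, 1.0638, -0.2016]
J₁: ẑ×o_n = [-1.0638, 1.1045, 0.0000], ω = ẑ
J2: z=[0.7071, -0.7071, 0.0000] o=[0.4808, 0.4808, 0.0900] → [0.2062, 0.2062, 0.8532, 0.7071, -0.7071, 0.0000]
J3: z=[0.0370, 0.0370, 0.9986] o=[1.0175, 1.0175, 0.0502] → [-0.0556, 0.0962, -0.0015, 0.0370, 0.0370, 0.9986]
J4: z=[0.5003, -0.8658, 0.0135] o=[0.7657, 0.8755, 0.2751] → [0.4102, 0.2431, 0.3874, 0.5003, -0.8658, 0.0135]
J5: z=[0.5003, -0.8658, 0.0135] o=[0.7439, 0.8564, -0.1439] → [0.0472, 0.0338, 0.4160, 0.5003, -0.8658, 0.0135]
q̇ = J⁺·V = [0.1250, -0.2870, -0.4420, 0.0340, 0.6870]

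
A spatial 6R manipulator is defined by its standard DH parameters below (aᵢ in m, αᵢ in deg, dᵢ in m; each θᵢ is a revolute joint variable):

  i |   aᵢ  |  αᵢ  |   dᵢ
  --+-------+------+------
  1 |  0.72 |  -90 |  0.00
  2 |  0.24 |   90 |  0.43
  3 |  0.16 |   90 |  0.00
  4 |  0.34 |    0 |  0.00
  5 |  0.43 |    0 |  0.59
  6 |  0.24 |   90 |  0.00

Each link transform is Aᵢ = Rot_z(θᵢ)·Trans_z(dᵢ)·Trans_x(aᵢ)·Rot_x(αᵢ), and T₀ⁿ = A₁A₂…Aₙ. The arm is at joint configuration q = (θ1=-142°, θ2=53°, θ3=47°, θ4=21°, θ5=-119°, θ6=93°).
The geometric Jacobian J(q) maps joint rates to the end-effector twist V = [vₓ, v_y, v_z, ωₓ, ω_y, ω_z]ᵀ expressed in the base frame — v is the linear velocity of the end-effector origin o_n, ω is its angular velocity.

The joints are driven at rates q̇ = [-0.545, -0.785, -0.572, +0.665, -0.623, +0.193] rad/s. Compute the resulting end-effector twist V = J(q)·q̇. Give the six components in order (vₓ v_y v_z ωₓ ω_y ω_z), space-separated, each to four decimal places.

o_n = [-0.5811, -1.0985, -1.0895]
J₁: ẑ×o_n = [1.0985, -0.5811, 0.0000], ω = ẑ
J2: z=[0.6157, -0.7880, 0.0000] o=[-0.5674, -0.4433, 0.0000] → [0.8585, 0.6707, -0.4142, 0.6157, -0.7880, 0.0000]
J3: z=[-0.6293, -0.4917, 0.6018] o=[-0.4165, -0.8710, -0.1917] → [0.5783, -0.6641, 0.0622, -0.6293, -0.4917, 0.6018]
J4: z=[-0.7667, 0.2664, -0.5841] o=[-0.3962, -1.0037, -0.2788] → [-0.2714, -0.5135, 0.1219, -0.7667, 0.2664, -0.5841]
J5: z=[-0.7667, 0.2664, -0.5841] o=[-0.4326, -1.3267, -0.3784] → [-0.0561, -0.4585, -0.1355, -0.7667, 0.2664, -0.5841]
J6: z=[-0.7667, 0.2664, -0.5841] o=[-0.6245, -0.9106, -0.9467] → [-0.1478, -0.1349, 0.1325, -0.7667, 0.2664, -0.5841]
V = J·q̇ = [-1.7774, 0.0881, 0.4806, -0.3035, 0.9624, -1.0265]

-1.7774 0.0881 0.4806 -0.3035 0.9624 -1.0265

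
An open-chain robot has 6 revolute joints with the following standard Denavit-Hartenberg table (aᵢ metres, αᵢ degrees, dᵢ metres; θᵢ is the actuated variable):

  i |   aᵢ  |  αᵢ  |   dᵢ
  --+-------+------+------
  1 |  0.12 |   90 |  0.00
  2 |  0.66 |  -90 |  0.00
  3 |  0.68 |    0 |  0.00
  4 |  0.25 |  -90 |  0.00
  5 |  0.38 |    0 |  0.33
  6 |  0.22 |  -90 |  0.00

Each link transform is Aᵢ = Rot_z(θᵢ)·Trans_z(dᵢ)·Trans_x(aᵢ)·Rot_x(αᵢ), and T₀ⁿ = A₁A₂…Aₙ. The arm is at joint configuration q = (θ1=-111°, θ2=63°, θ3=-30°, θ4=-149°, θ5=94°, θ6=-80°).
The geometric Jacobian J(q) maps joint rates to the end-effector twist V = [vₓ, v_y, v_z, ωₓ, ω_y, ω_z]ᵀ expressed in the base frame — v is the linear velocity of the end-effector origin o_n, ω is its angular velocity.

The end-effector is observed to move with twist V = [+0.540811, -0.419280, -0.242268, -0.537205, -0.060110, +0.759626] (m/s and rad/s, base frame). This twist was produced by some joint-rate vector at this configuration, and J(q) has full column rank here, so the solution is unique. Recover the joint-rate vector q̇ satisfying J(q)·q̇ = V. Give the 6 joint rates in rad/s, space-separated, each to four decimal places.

0.8840 0.3620 -0.3970 0.1190 -0.8760 0.9940

o_n = [-0.9467, -0.5754, 0.5324]
J₁: ẑ×o_n = [0.5754, -0.9467, 0.0000], ω = ẑ
J2: z=[-0.9336, 0.3584, 0.0000] o=[-0.0430, -0.1120, 0.0000] → [0.1908, 0.4970, 0.7564, -0.9336, 0.3584, 0.0000]
J3: z=[0.3193, 0.8318, 0.4540] o=[-0.1504, -0.3918, 0.5881] → [0.0370, -0.3437, 0.6037, 0.3193, 0.8318, 0.4540]
J4: z=[0.3193, 0.8318, 0.4540] o=[-0.5636, -0.5195, 1.1128] → [-0.4574, 0.0114, 0.3008, 0.3193, 0.8318, 0.4540]
J5: z=[-0.9363, 0.3509, 0.0156] o=[-0.5270, -0.4120, 0.8901] → [-0.1230, -0.3414, 0.3002, -0.9363, 0.3509, 0.0156]
J6: z=[-0.9363, 0.3509, 0.0156] o=[-0.9609, -0.6229, 0.7467] → [-0.0760, -0.2005, -0.0495, -0.9363, 0.3509, 0.0156]
q̇ = J⁺·V = [0.8840, 0.3620, -0.3970, 0.1190, -0.8760, 0.9940]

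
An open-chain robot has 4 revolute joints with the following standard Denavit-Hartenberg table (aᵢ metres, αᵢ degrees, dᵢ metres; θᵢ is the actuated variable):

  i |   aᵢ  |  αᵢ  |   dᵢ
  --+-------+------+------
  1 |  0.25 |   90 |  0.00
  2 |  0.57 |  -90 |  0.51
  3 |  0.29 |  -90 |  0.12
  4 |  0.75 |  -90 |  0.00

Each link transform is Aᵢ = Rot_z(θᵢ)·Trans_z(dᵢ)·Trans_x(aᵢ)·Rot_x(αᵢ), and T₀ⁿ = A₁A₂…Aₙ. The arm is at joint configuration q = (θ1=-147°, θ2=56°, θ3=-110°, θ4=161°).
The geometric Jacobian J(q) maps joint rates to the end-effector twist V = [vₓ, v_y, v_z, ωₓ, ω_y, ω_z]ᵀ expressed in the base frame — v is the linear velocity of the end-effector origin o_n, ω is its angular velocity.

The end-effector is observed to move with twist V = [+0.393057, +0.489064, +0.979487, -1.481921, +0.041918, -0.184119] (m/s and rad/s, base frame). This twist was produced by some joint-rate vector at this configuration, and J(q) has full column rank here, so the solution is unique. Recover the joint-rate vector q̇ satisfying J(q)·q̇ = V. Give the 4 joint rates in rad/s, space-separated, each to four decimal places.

o_n = [-0.6938, -0.3121, 0.5220]
J₁: ẑ×o_n = [0.3121, -0.6938, 0.0000], ω = ẑ
J2: z=[-0.5446, 0.8387, 0.0000] o=[-0.2097, -0.1362, 0.0000] → [0.4378, 0.2843, 0.5018, -0.5446, 0.8387, 0.0000]
J3: z=[0.6953, 0.4515, 0.5592] o=[-0.7548, 0.1180, 0.4726] → [0.2628, -0.0003, -0.3265, 0.6953, 0.4515, 0.5592]
J4: z=[-0.6270, 0.0007, 0.7790] o=[-0.7732, 0.4309, 0.4574] → [0.5789, 0.1023, 0.4658, -0.6270, 0.0007, 0.7790]
q̇ = J⁺·V = [-0.3530, 0.5430, -0.9170, 0.8750]

-0.3530 0.5430 -0.9170 0.8750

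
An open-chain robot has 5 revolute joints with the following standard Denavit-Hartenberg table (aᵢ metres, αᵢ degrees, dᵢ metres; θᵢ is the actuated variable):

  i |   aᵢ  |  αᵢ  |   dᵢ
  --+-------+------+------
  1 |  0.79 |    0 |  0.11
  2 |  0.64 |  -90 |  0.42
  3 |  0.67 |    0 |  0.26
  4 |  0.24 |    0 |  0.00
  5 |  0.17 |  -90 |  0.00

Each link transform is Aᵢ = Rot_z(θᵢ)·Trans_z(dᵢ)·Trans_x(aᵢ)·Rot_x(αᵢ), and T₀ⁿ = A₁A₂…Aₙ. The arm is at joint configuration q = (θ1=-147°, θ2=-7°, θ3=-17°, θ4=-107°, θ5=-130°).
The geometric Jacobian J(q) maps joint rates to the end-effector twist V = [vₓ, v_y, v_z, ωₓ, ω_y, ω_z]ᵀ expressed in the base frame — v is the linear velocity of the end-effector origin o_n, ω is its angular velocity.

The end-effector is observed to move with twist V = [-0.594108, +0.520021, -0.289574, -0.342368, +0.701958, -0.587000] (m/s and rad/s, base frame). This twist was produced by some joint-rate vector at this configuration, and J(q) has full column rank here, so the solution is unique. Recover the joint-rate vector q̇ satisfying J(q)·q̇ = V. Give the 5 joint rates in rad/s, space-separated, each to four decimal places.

-0.1050 -0.4820 0.3410 -0.5980 -0.5240

o_n = [-1.5369, -1.1460, 0.7614]
J₁: ẑ×o_n = [1.1460, -1.5369, 0.0000], ω = ẑ
J2: z=[0.0000, 0.0000, 1.0000] o=[-0.6625, -0.4303, 0.1100] → [0.7157, -0.8744, 0.0000, 0.0000, 0.0000, 1.0000]
J3: z=[0.4384, -0.8988, 0.0000] o=[-1.2378, -0.7108, 0.5300] → [-0.2080, -0.1015, -0.4597, 0.4384, -0.8988, 0.0000]
J4: z=[0.4384, -0.8988, 0.0000] o=[-1.6997, -1.2254, 0.7259] → [-0.0320, -0.0156, 0.1811, 0.4384, -0.8988, 0.0000]
J5: z=[0.4384, -0.8988, 0.0000] o=[-1.5791, -1.1666, 0.9249] → [0.1469, 0.0716, 0.0469, 0.4384, -0.8988, 0.0000]
q̇ = J⁺·V = [-0.1050, -0.4820, 0.3410, -0.5980, -0.5240]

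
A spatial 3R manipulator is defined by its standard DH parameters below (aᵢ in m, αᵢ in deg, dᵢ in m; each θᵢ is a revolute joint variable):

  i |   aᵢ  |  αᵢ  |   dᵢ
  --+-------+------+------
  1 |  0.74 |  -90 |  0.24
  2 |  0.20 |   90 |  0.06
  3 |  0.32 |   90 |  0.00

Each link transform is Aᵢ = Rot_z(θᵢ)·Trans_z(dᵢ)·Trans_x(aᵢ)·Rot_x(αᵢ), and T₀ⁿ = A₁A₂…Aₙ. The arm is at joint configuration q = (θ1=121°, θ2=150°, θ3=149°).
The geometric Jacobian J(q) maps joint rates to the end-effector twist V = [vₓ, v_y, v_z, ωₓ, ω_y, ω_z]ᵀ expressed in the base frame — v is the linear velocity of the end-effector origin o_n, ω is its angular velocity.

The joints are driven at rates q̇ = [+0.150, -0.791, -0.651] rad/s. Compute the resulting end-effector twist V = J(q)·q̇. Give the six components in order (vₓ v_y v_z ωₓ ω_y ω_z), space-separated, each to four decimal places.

-0.1761 -0.2878 -0.0028 0.8457 0.1284 0.7138

o_n = [-0.6070, 0.5737, 0.2771]
J₁: ẑ×o_n = [-0.5737, -0.6070, 0.0000], ω = ẑ
J2: z=[-0.8572, -0.5150, 0.0000] o=[-0.3811, 0.6343, 0.2400] → [-0.0191, 0.0318, -0.0643, -0.8572, -0.5150, 0.0000]
J3: z=[-0.2575, 0.4286, -0.8660] o=[-0.3434, 0.4549, 0.1400] → [0.1616, 0.2636, 0.0824, -0.2575, 0.4286, -0.8660]
V = J·q̇ = [-0.1761, -0.2878, -0.0028, 0.8457, 0.1284, 0.7138]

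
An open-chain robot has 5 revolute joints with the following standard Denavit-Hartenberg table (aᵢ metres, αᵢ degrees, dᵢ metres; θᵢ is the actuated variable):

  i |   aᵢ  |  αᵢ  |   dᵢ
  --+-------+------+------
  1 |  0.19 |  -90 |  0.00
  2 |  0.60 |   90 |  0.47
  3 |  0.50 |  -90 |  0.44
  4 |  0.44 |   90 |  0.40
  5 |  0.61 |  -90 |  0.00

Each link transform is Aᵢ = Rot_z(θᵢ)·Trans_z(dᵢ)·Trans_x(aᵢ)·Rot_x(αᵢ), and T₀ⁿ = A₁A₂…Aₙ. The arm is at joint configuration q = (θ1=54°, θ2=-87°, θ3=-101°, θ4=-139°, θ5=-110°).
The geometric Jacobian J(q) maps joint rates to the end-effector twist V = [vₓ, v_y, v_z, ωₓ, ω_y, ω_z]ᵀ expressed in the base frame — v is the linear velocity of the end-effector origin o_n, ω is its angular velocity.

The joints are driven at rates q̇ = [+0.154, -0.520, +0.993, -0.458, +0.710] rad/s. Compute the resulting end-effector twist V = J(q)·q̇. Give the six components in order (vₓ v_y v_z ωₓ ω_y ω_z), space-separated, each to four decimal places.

-0.3296 -0.2687 -0.0770 -0.2994 -0.3701 -0.1823

o_n = [-0.3729, -0.2009, 0.3984]
J₁: ẑ×o_n = [0.2009, -0.3729, 0.0000], ω = ẑ
J2: z=[-0.8090, 0.5878, 0.0000] o=[0.1117, 0.1537, 0.0000] → [0.2341, 0.3223, 0.5717, -0.8090, 0.5878, 0.0000]
J3: z=[-0.5870, -0.8079, 0.0523] o=[-0.2501, 0.4554, 0.5992] → [0.1966, -0.1243, 0.2860, -0.5870, -0.8079, 0.0523]
J4: z=[0.1846, -0.0706, 0.9803] o=[-0.1142, -0.1926, 0.5269] → [0.0172, -0.2299, -0.0198, 0.1846, -0.0706, 0.9803]
J5: z=[-0.0742, 0.9936, 0.0855] o=[-0.4716, -0.2598, 0.9974] → [-0.6003, -0.0360, -0.1024, -0.0742, 0.9936, 0.0855]
V = J·q̇ = [-0.3296, -0.2687, -0.0770, -0.2994, -0.3701, -0.1823]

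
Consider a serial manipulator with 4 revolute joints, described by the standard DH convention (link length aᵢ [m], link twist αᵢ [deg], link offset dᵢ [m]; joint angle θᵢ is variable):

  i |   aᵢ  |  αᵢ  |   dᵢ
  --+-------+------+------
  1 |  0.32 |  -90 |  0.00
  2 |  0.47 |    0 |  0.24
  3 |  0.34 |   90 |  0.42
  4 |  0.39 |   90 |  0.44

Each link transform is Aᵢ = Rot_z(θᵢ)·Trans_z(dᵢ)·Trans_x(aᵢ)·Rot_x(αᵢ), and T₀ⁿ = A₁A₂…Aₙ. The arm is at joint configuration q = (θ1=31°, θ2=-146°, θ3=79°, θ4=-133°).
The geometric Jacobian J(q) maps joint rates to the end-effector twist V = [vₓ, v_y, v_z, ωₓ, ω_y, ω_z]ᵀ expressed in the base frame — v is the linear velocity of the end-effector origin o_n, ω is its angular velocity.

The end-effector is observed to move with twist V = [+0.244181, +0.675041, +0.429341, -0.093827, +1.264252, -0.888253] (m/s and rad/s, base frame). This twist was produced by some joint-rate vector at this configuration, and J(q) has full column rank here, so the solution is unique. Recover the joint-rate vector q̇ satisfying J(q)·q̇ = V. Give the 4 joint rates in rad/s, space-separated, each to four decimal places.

o_n = [-0.5751, 0.0917, 0.5029]
J₁: ẑ×o_n = [-0.0917, -0.5751, 0.0000], ω = ẑ
J2: z=[-0.5150, 0.8572, 0.0000] o=[0.2743, 0.1648, 0.0000] → [0.4311, 0.2590, 0.7657, -0.5150, 0.8572, 0.0000]
J3: z=[-0.5150, 0.8572, 0.0000] o=[-0.1833, 0.1698, 0.2628] → [0.2058, 0.1236, 0.3761, -0.5150, 0.8572, 0.0000]
J4: z=[-0.7890, -0.4741, 0.3907] o=[-0.2858, 0.5983, 0.5758] → [0.2325, -0.1706, 0.2626, -0.7890, -0.4741, 0.3907]
q̇ = J⁺·V = [-0.6460, 0.4270, 0.7050, -0.6200]

-0.6460 0.4270 0.7050 -0.6200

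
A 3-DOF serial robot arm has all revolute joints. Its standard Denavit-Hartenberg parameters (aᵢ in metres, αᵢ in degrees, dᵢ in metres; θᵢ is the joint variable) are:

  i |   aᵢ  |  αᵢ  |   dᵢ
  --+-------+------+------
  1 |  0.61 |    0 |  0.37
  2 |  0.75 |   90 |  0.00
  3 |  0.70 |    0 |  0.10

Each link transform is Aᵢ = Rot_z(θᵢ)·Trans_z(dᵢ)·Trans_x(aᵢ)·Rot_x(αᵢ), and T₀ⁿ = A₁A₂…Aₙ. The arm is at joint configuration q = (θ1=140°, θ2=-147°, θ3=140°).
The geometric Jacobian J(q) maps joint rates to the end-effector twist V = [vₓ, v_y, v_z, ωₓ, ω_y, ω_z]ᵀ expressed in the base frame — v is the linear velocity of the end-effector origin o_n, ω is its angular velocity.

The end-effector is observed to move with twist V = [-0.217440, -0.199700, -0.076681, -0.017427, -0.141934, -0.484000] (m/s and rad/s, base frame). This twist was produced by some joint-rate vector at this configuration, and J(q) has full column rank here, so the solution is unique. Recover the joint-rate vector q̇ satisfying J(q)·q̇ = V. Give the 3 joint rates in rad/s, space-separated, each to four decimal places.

0.2370 -0.7210 0.1430

o_n = [-0.2673, 0.2668, 0.8200]
J₁: ẑ×o_n = [-0.2668, -0.2673, 0.0000], ω = ẑ
J2: z=[0.0000, 0.0000, 1.0000] o=[-0.4673, 0.3921, 0.3700] → [0.1253, 0.2000, -0.0000, 0.0000, 0.0000, 1.0000]
J3: z=[-0.1219, -0.9925, 0.0000] o=[0.2771, 0.3007, 0.3700] → [-0.4466, 0.0548, -0.5362, -0.1219, -0.9925, 0.0000]
q̇ = J⁺·V = [0.2370, -0.7210, 0.1430]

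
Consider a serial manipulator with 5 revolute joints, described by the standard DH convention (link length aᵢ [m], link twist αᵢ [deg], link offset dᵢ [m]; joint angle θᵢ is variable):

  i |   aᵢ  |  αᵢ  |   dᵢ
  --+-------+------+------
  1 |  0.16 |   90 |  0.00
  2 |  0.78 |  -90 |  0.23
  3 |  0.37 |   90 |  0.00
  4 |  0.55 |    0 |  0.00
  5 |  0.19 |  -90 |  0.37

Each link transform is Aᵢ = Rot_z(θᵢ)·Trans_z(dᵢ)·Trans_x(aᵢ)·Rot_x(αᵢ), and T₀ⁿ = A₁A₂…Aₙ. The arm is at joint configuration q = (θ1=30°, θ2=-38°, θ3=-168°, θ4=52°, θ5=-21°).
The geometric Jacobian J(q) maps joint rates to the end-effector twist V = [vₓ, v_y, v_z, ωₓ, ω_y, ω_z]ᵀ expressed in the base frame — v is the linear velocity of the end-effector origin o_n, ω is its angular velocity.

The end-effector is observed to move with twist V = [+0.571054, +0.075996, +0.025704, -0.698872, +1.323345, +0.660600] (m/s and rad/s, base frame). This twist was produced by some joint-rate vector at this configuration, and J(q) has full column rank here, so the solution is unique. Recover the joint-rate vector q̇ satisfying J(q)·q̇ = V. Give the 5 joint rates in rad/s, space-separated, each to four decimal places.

0.2250 -0.4430 0.3780 0.2950 0.7810

o_n = [0.3445, 0.1420, 0.5106]
J₁: ẑ×o_n = [-0.1420, 0.3445, 0.0000], ω = ẑ
J2: z=[0.5000, -0.8660, 0.0000] o=[0.1386, 0.0800, 0.0000] → [-0.4422, -0.2553, 0.2094, 0.5000, -0.8660, 0.0000]
J3: z=[0.5332, 0.3078, 0.7880] o=[0.7859, 0.1881, -0.4802] → [0.3413, -0.8761, 0.1113, 0.5332, 0.3078, 0.7880]
J4: z=[-0.6310, 0.7652, 0.1280] o=[0.5773, -0.0211, -0.2574] → [0.5668, 0.4548, 0.0752, -0.6310, 0.7652, 0.1280]
J5: z=[-0.6310, 0.7652, 0.1280] o=[0.6176, -0.0791, 0.2880] → [0.1420, 0.1055, 0.0694, -0.6310, 0.7652, 0.1280]
q̇ = J⁺·V = [0.2250, -0.4430, 0.3780, 0.2950, 0.7810]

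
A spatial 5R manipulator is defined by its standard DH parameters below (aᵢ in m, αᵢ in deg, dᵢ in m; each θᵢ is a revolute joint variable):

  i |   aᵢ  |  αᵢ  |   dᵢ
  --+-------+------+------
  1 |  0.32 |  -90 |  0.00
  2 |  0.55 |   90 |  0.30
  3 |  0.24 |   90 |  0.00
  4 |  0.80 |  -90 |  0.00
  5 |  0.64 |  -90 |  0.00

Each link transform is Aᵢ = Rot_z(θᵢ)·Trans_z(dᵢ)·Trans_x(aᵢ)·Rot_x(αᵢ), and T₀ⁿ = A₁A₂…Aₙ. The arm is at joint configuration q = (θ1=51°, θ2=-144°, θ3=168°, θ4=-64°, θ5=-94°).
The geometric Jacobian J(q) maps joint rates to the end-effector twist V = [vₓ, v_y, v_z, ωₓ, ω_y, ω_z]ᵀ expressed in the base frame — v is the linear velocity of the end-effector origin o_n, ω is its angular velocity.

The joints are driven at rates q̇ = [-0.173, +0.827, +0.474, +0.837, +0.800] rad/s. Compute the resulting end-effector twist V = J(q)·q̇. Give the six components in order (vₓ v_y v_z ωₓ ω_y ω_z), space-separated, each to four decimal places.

1.1597 1.2584 -0.7580 -1.4307 1.0858 -1.1513

o_n = [-0.4214, 1.1373, 0.6222]
J₁: ẑ×o_n = [-1.1373, -0.4214, 0.0000], ω = ẑ
J2: z=[-0.7771, 0.6293, 0.0000] o=[0.2014, 0.2487, 0.0000] → [0.3916, 0.4835, -0.2987, -0.7771, 0.6293, 0.0000]
J3: z=[-0.3699, -0.4568, -0.8090] o=[-0.3118, 0.0917, 0.3233] → [0.7094, 0.1993, -0.4369, -0.3699, -0.4568, -0.8090]
J4: z=[-0.8660, 0.4848, 0.1222] o=[-0.2310, 0.2707, 0.1853] → [0.1059, 0.3551, -0.6582, -0.8660, 0.4848, 0.1222]
J5: z=[0.1402, 0.4701, -0.8714] o=[0.1529, 0.8607, 0.5654] → [0.2678, 0.4925, 0.3088, 0.1402, 0.4701, -0.8714]
V = J·q̇ = [1.1597, 1.2584, -0.7580, -1.4307, 1.0858, -1.1513]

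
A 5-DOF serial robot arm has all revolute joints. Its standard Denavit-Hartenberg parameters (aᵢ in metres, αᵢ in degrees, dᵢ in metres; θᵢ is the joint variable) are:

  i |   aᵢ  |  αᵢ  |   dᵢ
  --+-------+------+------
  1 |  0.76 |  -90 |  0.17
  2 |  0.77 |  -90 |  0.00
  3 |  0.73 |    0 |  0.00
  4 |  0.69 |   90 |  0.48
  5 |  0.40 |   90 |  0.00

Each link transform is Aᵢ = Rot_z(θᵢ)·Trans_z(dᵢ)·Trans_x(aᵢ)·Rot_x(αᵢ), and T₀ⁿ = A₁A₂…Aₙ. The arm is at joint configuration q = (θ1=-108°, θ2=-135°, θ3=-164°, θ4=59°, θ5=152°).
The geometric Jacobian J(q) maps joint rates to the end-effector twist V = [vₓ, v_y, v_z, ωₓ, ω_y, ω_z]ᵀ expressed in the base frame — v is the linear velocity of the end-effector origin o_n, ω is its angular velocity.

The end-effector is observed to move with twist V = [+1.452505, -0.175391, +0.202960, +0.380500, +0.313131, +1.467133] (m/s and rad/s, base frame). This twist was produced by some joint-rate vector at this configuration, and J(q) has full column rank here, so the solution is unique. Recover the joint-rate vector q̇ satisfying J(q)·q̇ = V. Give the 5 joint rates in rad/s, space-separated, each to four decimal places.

0.8580 0.0710 0.3120 -0.1750 -0.7500

o_n = [0.1159, -1.3473, 0.6288]
J₁: ẑ×o_n = [1.3473, 0.1159, -0.0000], ω = ẑ
J2: z=[0.9511, -0.3090, 0.0000] o=[-0.2349, -0.7228, 0.1700] → [-0.1418, -0.4364, -0.4856, 0.9511, -0.3090, 0.0000]
J3: z=[-0.2185, -0.6725, 0.7071] o=[-0.0666, -0.2050, 0.7145] → [0.8653, 0.1103, 0.3723, -0.2185, -0.6725, 0.7071]
J4: z=[-0.2185, -0.6725, 0.7071] o=[-0.0286, -0.7391, 0.2183] → [0.1540, 0.1919, 0.2301, -0.2185, -0.6725, 0.7071]
J5: z=[-0.4572, -0.5696, -0.6830] o=[0.4614, -1.3879, 0.4314] → [-0.0847, 0.3263, -0.2154, -0.4572, -0.5696, -0.6830]
q̇ = J⁺·V = [0.8580, 0.0710, 0.3120, -0.1750, -0.7500]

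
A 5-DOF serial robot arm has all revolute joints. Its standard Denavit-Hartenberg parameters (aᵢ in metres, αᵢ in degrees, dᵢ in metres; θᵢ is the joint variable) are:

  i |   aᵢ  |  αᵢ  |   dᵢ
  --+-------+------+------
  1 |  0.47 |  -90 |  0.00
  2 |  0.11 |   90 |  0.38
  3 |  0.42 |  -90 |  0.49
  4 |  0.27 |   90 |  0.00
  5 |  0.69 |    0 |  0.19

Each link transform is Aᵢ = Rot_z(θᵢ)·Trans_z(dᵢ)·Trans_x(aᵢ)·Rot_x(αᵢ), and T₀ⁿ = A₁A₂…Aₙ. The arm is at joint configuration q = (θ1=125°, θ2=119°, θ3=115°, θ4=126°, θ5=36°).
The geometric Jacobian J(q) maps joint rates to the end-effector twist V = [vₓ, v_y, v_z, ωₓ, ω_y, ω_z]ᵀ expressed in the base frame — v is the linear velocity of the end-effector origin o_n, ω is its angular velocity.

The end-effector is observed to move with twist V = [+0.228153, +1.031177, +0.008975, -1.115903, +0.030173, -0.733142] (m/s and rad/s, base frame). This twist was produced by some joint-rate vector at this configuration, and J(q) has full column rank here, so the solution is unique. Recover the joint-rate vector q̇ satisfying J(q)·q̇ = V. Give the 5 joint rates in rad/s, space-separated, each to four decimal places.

o_n = [-0.4405, 0.1281, 0.3988]
J₁: ẑ×o_n = [-0.1281, -0.4405, 0.0000], ω = ẑ
J2: z=[-0.8192, -0.5736, 0.0000] o=[-0.2696, 0.3850, 0.0000] → [-0.2288, 0.3267, 0.1125, -0.8192, -0.5736, 0.0000]
J3: z=[-0.5017, 0.7164, -0.4848] o=[-0.5503, 0.1234, -0.0962] → [0.3569, 0.1951, -0.0810, -0.5017, 0.7164, -0.4848]
J4: z=[0.0942, 0.6023, 0.7927] o=[-1.1573, 0.3266, -0.1785] → [0.5051, 0.5138, -0.4504, 0.0942, 0.6023, 0.7927]
J5: z=[-0.4008, -0.7059, 0.5840] o=[-0.9112, 0.2259, -0.1313] → [-0.3170, 0.4874, 0.3715, -0.4008, -0.7059, 0.5840]
q̇ = J⁺·V = [-0.7710, 0.8090, 0.7300, 0.2850, 0.2840]

-0.7710 0.8090 0.7300 0.2850 0.2840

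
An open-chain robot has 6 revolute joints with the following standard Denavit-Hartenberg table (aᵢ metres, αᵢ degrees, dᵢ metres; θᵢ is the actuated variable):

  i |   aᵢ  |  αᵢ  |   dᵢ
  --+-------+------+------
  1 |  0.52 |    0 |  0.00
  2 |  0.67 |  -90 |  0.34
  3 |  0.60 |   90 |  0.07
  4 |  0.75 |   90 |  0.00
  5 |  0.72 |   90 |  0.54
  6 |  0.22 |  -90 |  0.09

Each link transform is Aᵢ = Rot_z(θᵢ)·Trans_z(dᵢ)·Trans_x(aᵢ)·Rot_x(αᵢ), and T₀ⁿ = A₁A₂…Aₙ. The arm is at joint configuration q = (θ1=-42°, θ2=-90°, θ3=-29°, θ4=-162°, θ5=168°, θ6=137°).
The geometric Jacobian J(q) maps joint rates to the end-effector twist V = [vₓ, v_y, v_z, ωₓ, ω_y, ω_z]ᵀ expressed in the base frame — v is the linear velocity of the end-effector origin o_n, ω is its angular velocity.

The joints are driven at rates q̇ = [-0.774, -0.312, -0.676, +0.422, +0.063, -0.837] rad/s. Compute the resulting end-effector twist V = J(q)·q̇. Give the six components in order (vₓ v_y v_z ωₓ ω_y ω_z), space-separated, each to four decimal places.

o_n = [0.3903, -1.3266, 0.6039]
J₁: ẑ×o_n = [1.3266, 0.3903, -0.0000], ω = ẑ
J2: z=[0.0000, 0.0000, 1.0000] o=[0.3864, -0.3479, 0.0000] → [0.9787, 0.0038, -0.0000, 0.0000, 0.0000, 1.0000]
J3: z=[0.7431, -0.6691, 0.0000] o=[-0.0619, -0.8459, 0.3400] → [-0.1766, -0.1961, -0.0547, 0.7431, -0.6691, 0.0000]
J4: z=[0.3244, 0.3603, 0.8746] o=[-0.3610, -1.2827, 0.6309] → [0.0287, 0.6658, -0.2849, 0.3244, 0.3603, 0.8746]
J5: z=[0.8876, -0.4355, -0.1498] o=[-0.1158, -0.6640, 0.2851] → [-0.2381, -0.3588, -0.3678, 0.8876, -0.4355, -0.1498]
J6: z=[0.3853, 0.5239, 0.7596] o=[0.1818, -1.4262, 0.6598] → [-0.1050, 0.1799, -0.0708, 0.3853, 0.5239, 0.7596]
V = J·q̇ = [-1.1278, -0.0629, -0.0471, -0.6320, 0.1384, -1.3622]

-1.1278 -0.0629 -0.0471 -0.6320 0.1384 -1.3622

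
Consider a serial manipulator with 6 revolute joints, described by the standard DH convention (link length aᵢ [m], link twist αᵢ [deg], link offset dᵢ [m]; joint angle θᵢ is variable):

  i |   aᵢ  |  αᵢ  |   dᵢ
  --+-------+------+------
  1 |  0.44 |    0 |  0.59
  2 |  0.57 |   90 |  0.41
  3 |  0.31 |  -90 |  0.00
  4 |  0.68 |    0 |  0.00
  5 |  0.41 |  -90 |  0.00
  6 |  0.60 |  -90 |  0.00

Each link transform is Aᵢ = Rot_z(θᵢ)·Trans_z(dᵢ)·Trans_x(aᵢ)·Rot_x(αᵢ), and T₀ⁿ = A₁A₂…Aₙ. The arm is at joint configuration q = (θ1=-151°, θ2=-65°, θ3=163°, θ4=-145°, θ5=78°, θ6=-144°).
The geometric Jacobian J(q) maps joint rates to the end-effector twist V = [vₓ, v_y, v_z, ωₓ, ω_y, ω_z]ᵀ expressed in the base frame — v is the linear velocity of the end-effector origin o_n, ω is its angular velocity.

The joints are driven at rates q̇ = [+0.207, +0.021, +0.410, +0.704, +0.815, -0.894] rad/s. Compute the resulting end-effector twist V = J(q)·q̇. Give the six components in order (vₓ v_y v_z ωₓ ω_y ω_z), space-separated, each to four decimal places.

-0.2326 0.0966 0.4946 0.1689 0.8158 -1.4652

o_n = [-0.7880, 0.4759, 0.5819]
J₁: ẑ×o_n = [-0.4759, -0.7880, 0.0000], ω = ẑ
J2: z=[0.0000, 0.0000, 1.0000] o=[-0.3848, -0.2133, 0.5900] → [-0.6892, -0.4032, 0.0000, 0.0000, 0.0000, 1.0000]
J3: z=[0.5878, 0.8090, 0.0000] o=[-0.8460, 0.1217, 1.0000] → [-0.3382, 0.2458, 0.1613, 0.5878, 0.8090, 0.0000]
J4: z=[0.2365, -0.1719, -0.9563] o=[-0.6061, -0.0525, 1.0906] → [0.5928, 0.2943, 0.0937, 0.2365, -0.1719, -0.9563]
J5: z=[0.2365, -0.1719, -0.9563] o=[-0.8078, 0.5761, 0.9278] → [-0.0364, 0.0629, -0.0203, 0.2365, -0.1719, -0.9563]
J6: z=[0.4825, -0.8335, 0.2691] o=[-0.4621, 0.7914, 0.9746] → [0.4122, 0.1018, -0.4239, 0.4825, -0.8335, 0.2691]
V = J·q̇ = [-0.2326, 0.0966, 0.4946, 0.1689, 0.8158, -1.4652]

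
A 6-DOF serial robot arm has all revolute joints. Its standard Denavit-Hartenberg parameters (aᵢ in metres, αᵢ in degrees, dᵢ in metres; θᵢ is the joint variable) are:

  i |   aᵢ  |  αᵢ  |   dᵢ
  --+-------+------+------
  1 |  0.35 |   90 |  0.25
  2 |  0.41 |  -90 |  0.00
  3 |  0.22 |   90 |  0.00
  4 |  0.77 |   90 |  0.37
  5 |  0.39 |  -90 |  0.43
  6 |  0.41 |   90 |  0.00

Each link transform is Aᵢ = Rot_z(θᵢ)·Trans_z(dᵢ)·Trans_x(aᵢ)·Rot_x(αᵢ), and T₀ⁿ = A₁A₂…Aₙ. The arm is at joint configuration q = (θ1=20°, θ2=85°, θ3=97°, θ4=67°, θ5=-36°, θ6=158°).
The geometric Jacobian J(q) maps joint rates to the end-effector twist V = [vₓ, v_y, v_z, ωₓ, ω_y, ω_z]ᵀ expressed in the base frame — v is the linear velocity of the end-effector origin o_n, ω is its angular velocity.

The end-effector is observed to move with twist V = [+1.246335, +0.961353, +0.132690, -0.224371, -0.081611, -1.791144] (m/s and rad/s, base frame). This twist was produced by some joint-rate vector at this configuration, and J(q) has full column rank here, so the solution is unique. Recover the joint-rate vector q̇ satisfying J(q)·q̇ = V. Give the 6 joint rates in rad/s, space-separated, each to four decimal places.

-0.9860 -0.6620 0.1740 -0.5900 -0.5100 -0.3800

o_n = [-0.4644, 0.7004, 0.9771]
J₁: ẑ×o_n = [-0.7004, -0.4644, 0.0000], ω = ẑ
J2: z=[0.3420, -0.9397, 0.0000] o=[0.3289, 0.1197, 0.2500] → [-0.6832, -0.2487, -0.5468, 0.3420, -0.9397, 0.0000]
J3: z=[-0.9361, -0.3407, 0.0872] o=[0.3625, 0.1319, 0.6584] → [-0.1581, 0.2262, -0.8139, -0.9361, -0.3407, 0.0872]
J4: z=[0.0396, 0.1441, 0.9888] o=[0.2856, 0.3363, 0.6317] → [-0.3102, -0.7552, 0.1225, 0.0396, 0.1441, 0.9888]
J5: z=[0.0441, 0.9883, -0.1458] o=[-0.4684, 0.4277, 1.0228] → [-0.0055, 0.0014, 0.0081, 0.0441, 0.9883, -0.1458]
J6: z=[-0.5547, 0.1456, 0.8192] o=[-0.7735, 0.8352, 0.7438] → [0.1444, 0.3826, 0.0298, -0.5547, 0.1456, 0.8192]
q̇ = J⁺·V = [-0.9860, -0.6620, 0.1740, -0.5900, -0.5100, -0.3800]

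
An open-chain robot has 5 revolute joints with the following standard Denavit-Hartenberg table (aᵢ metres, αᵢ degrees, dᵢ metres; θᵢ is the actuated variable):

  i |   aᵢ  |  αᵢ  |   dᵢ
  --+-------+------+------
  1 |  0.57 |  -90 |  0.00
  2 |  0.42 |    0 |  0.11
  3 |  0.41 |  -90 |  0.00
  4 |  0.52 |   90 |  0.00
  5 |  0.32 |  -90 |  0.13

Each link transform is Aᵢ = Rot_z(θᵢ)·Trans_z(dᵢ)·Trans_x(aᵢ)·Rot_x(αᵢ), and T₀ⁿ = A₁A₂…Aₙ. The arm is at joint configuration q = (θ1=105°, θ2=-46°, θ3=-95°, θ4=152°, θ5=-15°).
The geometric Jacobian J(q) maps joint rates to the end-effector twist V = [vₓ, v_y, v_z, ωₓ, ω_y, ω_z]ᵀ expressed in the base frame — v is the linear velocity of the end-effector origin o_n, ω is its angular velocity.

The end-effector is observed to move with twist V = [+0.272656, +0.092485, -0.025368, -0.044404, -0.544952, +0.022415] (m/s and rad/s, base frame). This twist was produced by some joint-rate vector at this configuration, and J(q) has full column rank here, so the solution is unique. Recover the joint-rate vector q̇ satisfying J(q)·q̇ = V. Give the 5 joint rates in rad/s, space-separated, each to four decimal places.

o_n = [0.1185, 1.0800, 0.0735]
J₁: ẑ×o_n = [-1.0800, 0.1185, 0.0000], ω = ẑ
J2: z=[-0.9659, -0.2588, 0.0000] o=[-0.1475, 0.5506, 0.0000] → [-0.0190, 0.0710, -0.4425, -0.9659, -0.2588, 0.0000]
J3: z=[-0.9659, -0.2588, 0.0000] o=[-0.3293, 0.8039, 0.3021] → [0.0592, -0.2208, -0.1507, -0.9659, -0.2588, 0.0000]
J4: z=[-0.1629, 0.6079, 0.7771] o=[-0.2468, 0.4961, 0.5601] → [-0.7495, 0.2047, -0.3172, -0.1629, 0.6079, 0.7771]
J5: z=[0.9473, -0.1239, 0.2954] o=[-0.1034, 0.9040, 0.2712] → [-0.0275, 0.2529, 0.1942, 0.9473, -0.1239, 0.2954]
q̇ = J⁺·V = [-0.0870, 0.4610, 0.6050, -0.2390, 0.9990]

-0.0870 0.4610 0.6050 -0.2390 0.9990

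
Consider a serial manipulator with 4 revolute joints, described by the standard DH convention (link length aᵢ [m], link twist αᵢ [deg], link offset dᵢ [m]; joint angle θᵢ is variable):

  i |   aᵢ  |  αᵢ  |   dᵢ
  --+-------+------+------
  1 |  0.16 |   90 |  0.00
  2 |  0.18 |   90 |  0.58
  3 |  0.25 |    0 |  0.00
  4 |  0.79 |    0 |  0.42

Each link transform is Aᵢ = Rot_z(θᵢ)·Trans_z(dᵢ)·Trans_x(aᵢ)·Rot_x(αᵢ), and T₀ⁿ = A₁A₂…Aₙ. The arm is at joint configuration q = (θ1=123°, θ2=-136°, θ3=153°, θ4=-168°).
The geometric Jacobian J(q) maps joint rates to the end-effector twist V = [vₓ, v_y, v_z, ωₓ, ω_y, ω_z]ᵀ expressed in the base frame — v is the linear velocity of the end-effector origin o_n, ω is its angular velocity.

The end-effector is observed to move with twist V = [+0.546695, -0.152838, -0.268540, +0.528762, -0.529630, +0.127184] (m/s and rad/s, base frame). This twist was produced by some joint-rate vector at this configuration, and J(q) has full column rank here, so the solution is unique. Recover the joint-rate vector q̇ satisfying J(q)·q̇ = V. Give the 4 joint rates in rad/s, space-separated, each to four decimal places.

o_n = [0.7641, -0.2787, -0.1983]
J₁: ẑ×o_n = [0.2787, 0.7641, -0.0000], ω = ẑ
J2: z=[0.8387, 0.5446, 0.0000] o=[-0.0871, 0.1342, 0.0000] → [-0.1080, 0.1663, -0.8099, 0.8387, 0.5446, 0.0000]
J3: z=[0.3783, -0.5826, 0.7193] o=[0.4698, 0.3415, -0.1250] → [0.4888, 0.2394, -0.0632, 0.3783, -0.5826, 0.7193]
J4: z=[0.3783, -0.5826, 0.7193] o=[0.4777, 0.5377, 0.0297] → [0.7201, 0.2923, -0.1420, 0.3783, -0.5826, 0.7193]
q̇ = J⁺·V = [-0.6310, 0.1550, 0.0850, 0.9690]

-0.6310 0.1550 0.0850 0.9690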